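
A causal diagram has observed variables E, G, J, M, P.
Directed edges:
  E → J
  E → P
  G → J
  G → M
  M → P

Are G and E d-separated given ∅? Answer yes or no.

Bayes-Ball from G | ∅ reaches {J,M,P}.
E ∉ reach(G|∅) ⇒ G ⊥ E | ∅.

Yes — G ⊥ E | ∅.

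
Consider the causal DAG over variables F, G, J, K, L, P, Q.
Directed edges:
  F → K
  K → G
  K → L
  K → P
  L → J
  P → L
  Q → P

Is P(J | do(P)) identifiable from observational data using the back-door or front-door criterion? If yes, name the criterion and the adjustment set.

desc(P)\{P}={J,L}; candidates ⊆ {F,G,K,Q}.
size 0: {}; under {} P still reaches {F,G,J,K,L,Q} ∋ J.
{K}: P⊥J given {K} in G with P→· removed — back-door holds.
P(J|do(P)) = Σ_{K} P(J|P,K)·P(K).

P(J|do(P)): backdoor, adjust for {K}.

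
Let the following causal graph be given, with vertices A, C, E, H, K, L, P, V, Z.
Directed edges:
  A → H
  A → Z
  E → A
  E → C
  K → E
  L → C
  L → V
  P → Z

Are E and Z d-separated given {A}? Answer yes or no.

Bayes-Ball from E | {A} reaches {C,K}.
Z ∉ reach(E|{A}) ⇒ E ⊥ Z | {A}.

Yes — E ⊥ Z | {A}.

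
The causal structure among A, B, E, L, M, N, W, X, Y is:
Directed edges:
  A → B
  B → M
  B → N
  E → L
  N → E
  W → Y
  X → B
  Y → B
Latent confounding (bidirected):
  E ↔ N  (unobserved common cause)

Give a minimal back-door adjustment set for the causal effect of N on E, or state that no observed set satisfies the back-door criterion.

desc(N)\{N}={E,L}; candidates ⊆ {A,B,M,W,X,Y}.
N↔E: latent back-door arc(s) into N.
size 0: {}; under {} N still reaches {A,B,E,L,M,W,X,Y} ∋ E.
size 1: {A}, {B}, {M} …(+3); under {A} N still reaches {B,E,L,M,W,X,Y} ∋ E.
size 2: {A,B}, {A,M}, {A,W} …(+12); under {A,B} N still reaches {E,L} ∋ E.
N↔E cannot be blocked by any observed set — no back-door set.

N→E: no observed back-door set.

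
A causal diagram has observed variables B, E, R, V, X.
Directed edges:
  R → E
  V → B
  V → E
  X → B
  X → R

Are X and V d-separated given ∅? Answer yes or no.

Yes — X ⊥ V | ∅.

Bayes-Ball from X | ∅ reaches {B,E,R}.
V ∉ reach(X|∅) ⇒ X ⊥ V | ∅.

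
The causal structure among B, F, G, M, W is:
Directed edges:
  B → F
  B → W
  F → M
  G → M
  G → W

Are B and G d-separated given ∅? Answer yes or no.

Yes — B ⊥ G | ∅.

Bayes-Ball from B | ∅ reaches {F,M,W}.
G ∉ reach(B|∅) ⇒ B ⊥ G | ∅.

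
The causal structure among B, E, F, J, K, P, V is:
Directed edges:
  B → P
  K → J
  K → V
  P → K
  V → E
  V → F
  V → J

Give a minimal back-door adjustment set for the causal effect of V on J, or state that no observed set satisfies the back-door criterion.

V→J: minimal back-door set {K}.

desc(V)\{V}={E,F,J}; candidates ⊆ {B,K,P}.
size 0: {}; under {} V still reaches {B,J,K,P} ∋ J.
{K}: V⊥J given {K} in G with V→· removed — back-door holds.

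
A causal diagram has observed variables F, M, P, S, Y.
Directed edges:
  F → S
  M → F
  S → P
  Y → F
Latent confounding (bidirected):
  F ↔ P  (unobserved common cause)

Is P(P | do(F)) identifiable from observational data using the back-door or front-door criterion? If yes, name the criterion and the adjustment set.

desc(F)\{F}={P,S}; candidates ⊆ {M,Y}.
F↔P: latent back-door arc(s) into F.
size 0: {}; under {} F still reaches {M,P,Y} ∋ P.
size 1: {M}, {Y}; under {M} F still reaches {P,Y} ∋ P.
size 2: {M,Y}; under {M,Y} F still reaches {P} ∋ P.
F↔P cannot be blocked by any observed set — no back-door set.
{S}: (i) intercepts every directed F→P path; (ii) no back-door F→{S}; (iii) {F} blocks every back-door {S}→P. Front-door holds.
P(P|do(F)) = Σ_{S} P(S|F) Σ_{F'} P(P|S,F')P(F').

P(P|do(F)): frontdoor, adjust for {S}.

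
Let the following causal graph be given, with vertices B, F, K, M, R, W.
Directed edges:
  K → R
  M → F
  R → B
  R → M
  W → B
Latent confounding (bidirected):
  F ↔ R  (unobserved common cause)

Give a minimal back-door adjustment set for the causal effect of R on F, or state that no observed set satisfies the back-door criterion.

R→F: no observed back-door set.

desc(R)\{R}={B,F,M}; candidates ⊆ {K,W}.
R↔F: latent back-door arc(s) into R.
size 0: {}; under {} R still reaches {F,K} ∋ F.
size 1: {K}, {W}; under {K} R still reaches {F} ∋ F.
size 2: {K,W}; under {K,W} R still reaches {F} ∋ F.
R↔F cannot be blocked by any observed set — no back-door set.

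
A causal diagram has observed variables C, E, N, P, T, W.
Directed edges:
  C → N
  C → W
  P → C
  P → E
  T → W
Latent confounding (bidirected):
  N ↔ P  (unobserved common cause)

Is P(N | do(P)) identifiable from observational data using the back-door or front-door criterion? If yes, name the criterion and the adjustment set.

P(N|do(P)): frontdoor, adjust for {C}.

desc(P)\{P}={C,E,N,W}; candidates ⊆ {T}.
P↔N: latent back-door arc(s) into P.
size 0: {}; under {} P still reaches {N} ∋ N.
size 1: {T}; under {T} P still reaches {N} ∋ N.
P↔N cannot be blocked by any observed set — no back-door set.
{C}: (i) intercepts every directed P→N path; (ii) no back-door P→{C}; (iii) {P} blocks every back-door {C}→N. Front-door holds.
P(N|do(P)) = Σ_{C} P(C|P) Σ_{P'} P(N|C,P')P(P').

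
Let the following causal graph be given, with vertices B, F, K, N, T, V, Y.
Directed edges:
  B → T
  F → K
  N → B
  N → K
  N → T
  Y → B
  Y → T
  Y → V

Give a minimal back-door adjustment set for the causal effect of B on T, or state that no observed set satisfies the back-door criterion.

desc(B)\{B}={T}; candidates ⊆ {F,K,N,V,Y}.
size 0: {}; under {} B still reaches {K,N,T,V,Y} ∋ T.
size 1: {F}, {K}, {N} …(+2); under {F} B still reaches {K,N,T,V,Y} ∋ T.
{N,Y}: B⊥T given {N,Y} in G with B→· removed — back-door holds.

B→T: minimal back-door set {N, Y}.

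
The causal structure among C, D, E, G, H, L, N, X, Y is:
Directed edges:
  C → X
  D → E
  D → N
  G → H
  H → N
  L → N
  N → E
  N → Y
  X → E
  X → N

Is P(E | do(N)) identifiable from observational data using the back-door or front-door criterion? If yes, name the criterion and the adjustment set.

desc(N)\{N}={E,Y}; candidates ⊆ {C,D,G,H,L,X}.
size 0: {}; under {} N still reaches {C,D,E,G,H,L,X} ∋ E.
size 1: {C}, {D}, {G} …(+3); under {C} N still reaches {D,E,G,H,L,X} ∋ E.
{D,X}: N⊥E given {D,X} in G with N→· removed — back-door holds.
P(E|do(N)) = Σ_{D,X} P(E|N,D,X)·P(D,X).

P(E|do(N)): backdoor, adjust for {D, X}.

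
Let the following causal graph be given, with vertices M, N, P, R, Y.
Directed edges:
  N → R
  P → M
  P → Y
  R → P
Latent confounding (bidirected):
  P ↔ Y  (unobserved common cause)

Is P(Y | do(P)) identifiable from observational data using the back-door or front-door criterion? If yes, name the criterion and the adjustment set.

P(Y|do(P)): not identifiable (no BD/FD set).

desc(P)\{P}={M,Y}; candidates ⊆ {N,R}.
P↔Y: latent back-door arc(s) into P.
size 0: {}; under {} P still reaches {N,R,Y} ∋ Y.
size 1: {N}, {R}; under {N} P still reaches {R,Y} ∋ Y.
size 2: {N,R}; under {N,R} P still reaches {Y} ∋ Y.
P↔Y cannot be blocked by any observed set — no back-door set.
No mediator lies on a directed P→…→Y path.
Neither criterion identifies P(Y|do(P)) in this graph.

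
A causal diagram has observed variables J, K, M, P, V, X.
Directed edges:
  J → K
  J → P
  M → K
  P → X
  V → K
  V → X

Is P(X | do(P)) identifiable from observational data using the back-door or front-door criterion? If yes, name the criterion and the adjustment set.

P(X|do(P)): backdoor, adjust for ∅.

desc(P)\{P}={X}; candidates ⊆ {J,K,M,V}.
∅: P⊥X given ∅ in G with P→· removed — back-door holds.
P(X|do(P)) = P(X|P) — no adjustment needed.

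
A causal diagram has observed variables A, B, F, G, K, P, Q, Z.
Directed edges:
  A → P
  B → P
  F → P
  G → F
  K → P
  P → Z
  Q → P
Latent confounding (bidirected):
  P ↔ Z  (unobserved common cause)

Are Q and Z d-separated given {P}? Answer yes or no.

Bayes-Ball from Q | {P} reaches {A,B,F,G,K,Z}.
Z ∈ reach(Q|{P}) ⇒ Q ⊥̸ Z | {P}.

No — Q and Z are d-connected given {P}.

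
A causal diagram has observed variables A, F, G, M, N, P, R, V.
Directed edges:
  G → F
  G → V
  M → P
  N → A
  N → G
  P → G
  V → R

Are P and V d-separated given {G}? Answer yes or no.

Bayes-Ball from P | {G} reaches {A,M,N}.
V ∉ reach(P|{G}) ⇒ P ⊥ V | {G}.

Yes — P ⊥ V | {G}.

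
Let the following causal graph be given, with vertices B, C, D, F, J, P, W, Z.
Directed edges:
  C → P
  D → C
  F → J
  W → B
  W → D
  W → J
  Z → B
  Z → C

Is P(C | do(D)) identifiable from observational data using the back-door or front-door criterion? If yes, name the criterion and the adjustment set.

desc(D)\{D}={C,P}; candidates ⊆ {B,F,J,W,Z}.
∅: D⊥C given ∅ in G with D→· removed — back-door holds.
P(C|do(D)) = P(C|D) — no adjustment needed.

P(C|do(D)): backdoor, adjust for ∅.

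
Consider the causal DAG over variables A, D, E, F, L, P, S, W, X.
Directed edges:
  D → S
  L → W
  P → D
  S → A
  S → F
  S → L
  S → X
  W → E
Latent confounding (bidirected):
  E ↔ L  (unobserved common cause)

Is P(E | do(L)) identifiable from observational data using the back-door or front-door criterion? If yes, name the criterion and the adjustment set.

P(E|do(L)): frontdoor, adjust for {W}.

desc(L)\{L}={E,W}; candidates ⊆ {A,D,F,P,S,X}.
L↔E: latent back-door arc(s) into L.
size 0: {}; under {} L still reaches {A,D,E,F,P,S,X} ∋ E.
size 1: {A}, {D}, {F} …(+3); under {A} L still reaches {D,E,F,P,S,X} ∋ E.
size 2: {A,D}, {A,F}, {A,P} …(+12); under {A,D} L still reaches {E,F,S,X} ∋ E.
L↔E cannot be blocked by any observed set — no back-door set.
{W}: (i) intercepts every directed L→E path; (ii) no back-door L→{W}; (iii) {L} blocks every back-door {W}→E. Front-door holds.
P(E|do(L)) = Σ_{W} P(W|L) Σ_{L'} P(E|W,L')P(L').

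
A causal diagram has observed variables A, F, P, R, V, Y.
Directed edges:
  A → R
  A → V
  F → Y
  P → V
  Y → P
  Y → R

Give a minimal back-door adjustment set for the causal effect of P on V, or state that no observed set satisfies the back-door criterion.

desc(P)\{P}={V}; candidates ⊆ {A,F,R,Y}.
∅: P⊥V given ∅ in G with P→· removed — back-door holds.

P→V: minimal back-door set ∅.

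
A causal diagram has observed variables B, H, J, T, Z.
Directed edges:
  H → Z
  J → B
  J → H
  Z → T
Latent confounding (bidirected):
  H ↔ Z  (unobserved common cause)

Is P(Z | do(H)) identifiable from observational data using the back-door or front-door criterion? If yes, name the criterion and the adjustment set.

P(Z|do(H)): not identifiable (no BD/FD set).

desc(H)\{H}={T,Z}; candidates ⊆ {B,J}.
H↔Z: latent back-door arc(s) into H.
size 0: {}; under {} H still reaches {B,J,T,Z} ∋ Z.
size 1: {B}, {J}; under {B} H still reaches {J,T,Z} ∋ Z.
size 2: {B,J}; under {B,J} H still reaches {T,Z} ∋ Z.
H↔Z cannot be blocked by any observed set — no back-door set.
No mediator lies on a directed H→…→Z path.
Neither criterion identifies P(Z|do(H)) in this graph.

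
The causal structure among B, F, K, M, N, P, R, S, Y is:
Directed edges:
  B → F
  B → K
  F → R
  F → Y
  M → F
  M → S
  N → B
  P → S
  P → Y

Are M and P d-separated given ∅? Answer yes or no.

Bayes-Ball from M | ∅ reaches {F,R,S,Y}.
P ∉ reach(M|∅) ⇒ M ⊥ P | ∅.

Yes — M ⊥ P | ∅.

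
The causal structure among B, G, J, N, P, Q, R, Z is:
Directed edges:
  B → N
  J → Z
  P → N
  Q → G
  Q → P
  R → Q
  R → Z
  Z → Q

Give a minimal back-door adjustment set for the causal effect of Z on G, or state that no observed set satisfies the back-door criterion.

Z→G: minimal back-door set {R}.

desc(Z)\{Z}={G,N,P,Q}; candidates ⊆ {B,J,R}.
size 0: {}; under {} Z still reaches {G,J,N,P,Q,R} ∋ G.
{R}: Z⊥G given {R} in G with Z→· removed — back-door holds.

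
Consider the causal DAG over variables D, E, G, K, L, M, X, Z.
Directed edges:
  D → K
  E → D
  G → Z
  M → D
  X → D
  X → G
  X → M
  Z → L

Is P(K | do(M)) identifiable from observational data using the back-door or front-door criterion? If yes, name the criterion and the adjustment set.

desc(M)\{M}={D,K}; candidates ⊆ {E,G,L,X,Z}.
size 0: {}; under {} M still reaches {D,G,K,L,X,Z} ∋ K.
{X}: M⊥K given {X} in G with M→· removed — back-door holds.
P(K|do(M)) = Σ_{X} P(K|M,X)·P(X).

P(K|do(M)): backdoor, adjust for {X}.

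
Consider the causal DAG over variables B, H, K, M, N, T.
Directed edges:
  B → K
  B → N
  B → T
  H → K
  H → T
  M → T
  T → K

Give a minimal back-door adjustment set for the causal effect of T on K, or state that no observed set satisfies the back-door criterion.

desc(T)\{T}={K}; candidates ⊆ {B,H,M,N}.
size 0: {}; under {} T still reaches {B,H,K,M,N} ∋ K.
size 1: {B}, {H}, {M} …(+1); under {B} T still reaches {H,K,M} ∋ K.
{B,H}: T⊥K given {B,H} in G with T→· removed — back-door holds.

T→K: minimal back-door set {B, H}.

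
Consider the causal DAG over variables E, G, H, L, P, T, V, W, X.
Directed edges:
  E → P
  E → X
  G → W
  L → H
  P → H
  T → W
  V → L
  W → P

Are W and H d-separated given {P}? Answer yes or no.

Yes — W ⊥ H | {P}.

Bayes-Ball from W | {P} reaches {E,G,T,X}.
H ∉ reach(W|{P}) ⇒ W ⊥ H | {P}.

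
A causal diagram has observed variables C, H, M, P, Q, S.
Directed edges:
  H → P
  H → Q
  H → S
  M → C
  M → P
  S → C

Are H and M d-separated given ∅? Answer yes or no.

Bayes-Ball from H | ∅ reaches {C,P,Q,S}.
M ∉ reach(H|∅) ⇒ H ⊥ M | ∅.

Yes — H ⊥ M | ∅.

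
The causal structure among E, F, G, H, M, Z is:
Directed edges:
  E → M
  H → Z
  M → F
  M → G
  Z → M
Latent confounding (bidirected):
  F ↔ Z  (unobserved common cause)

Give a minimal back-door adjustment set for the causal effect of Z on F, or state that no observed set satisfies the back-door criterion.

desc(Z)\{Z}={F,G,M}; candidates ⊆ {E,H}.
Z↔F: latent back-door arc(s) into Z.
size 0: {}; under {} Z still reaches {F,H} ∋ F.
size 1: {E}, {H}; under {E} Z still reaches {F,H} ∋ F.
size 2: {E,H}; under {E,H} Z still reaches {F} ∋ F.
Z↔F cannot be blocked by any observed set — no back-door set.

Z→F: no observed back-door set.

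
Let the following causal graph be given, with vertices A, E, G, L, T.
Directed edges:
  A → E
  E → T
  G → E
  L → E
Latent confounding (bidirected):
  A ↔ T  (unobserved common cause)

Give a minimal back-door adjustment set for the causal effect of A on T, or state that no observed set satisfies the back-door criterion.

A→T: no observed back-door set.

desc(A)\{A}={E,T}; candidates ⊆ {G,L}.
A↔T: latent back-door arc(s) into A.
size 0: {}; under {} A still reaches {T} ∋ T.
size 1: {G}, {L}; under {G} A still reaches {T} ∋ T.
size 2: {G,L}; under {G,L} A still reaches {T} ∋ T.
A↔T cannot be blocked by any observed set — no back-door set.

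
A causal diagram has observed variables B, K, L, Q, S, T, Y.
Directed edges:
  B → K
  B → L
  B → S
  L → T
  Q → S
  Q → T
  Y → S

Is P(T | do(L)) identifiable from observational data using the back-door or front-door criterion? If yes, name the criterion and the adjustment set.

P(T|do(L)): backdoor, adjust for ∅.

desc(L)\{L}={T}; candidates ⊆ {B,K,Q,S,Y}.
∅: L⊥T given ∅ in G with L→· removed — back-door holds.
P(T|do(L)) = P(T|L) — no adjustment needed.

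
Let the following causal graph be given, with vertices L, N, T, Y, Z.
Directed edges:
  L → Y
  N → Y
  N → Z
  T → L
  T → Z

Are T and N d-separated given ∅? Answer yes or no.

Bayes-Ball from T | ∅ reaches {L,Y,Z}.
N ∉ reach(T|∅) ⇒ T ⊥ N | ∅.

Yes — T ⊥ N | ∅.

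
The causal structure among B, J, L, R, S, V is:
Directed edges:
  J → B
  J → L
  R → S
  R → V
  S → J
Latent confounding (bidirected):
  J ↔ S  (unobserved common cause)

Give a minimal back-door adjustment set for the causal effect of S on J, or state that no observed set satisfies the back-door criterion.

S→J: no observed back-door set.

desc(S)\{S}={B,J,L}; candidates ⊆ {R,V}.
S↔J: latent back-door arc(s) into S.
size 0: {}; under {} S still reaches {B,J,L,R,V} ∋ J.
size 1: {R}, {V}; under {R} S still reaches {B,J,L} ∋ J.
size 2: {R,V}; under {R,V} S still reaches {B,J,L} ∋ J.
S↔J cannot be blocked by any observed set — no back-door set.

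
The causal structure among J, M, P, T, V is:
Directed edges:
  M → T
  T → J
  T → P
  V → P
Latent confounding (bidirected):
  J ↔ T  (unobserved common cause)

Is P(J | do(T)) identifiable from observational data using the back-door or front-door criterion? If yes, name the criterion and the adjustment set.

P(J|do(T)): not identifiable (no BD/FD set).

desc(T)\{T}={J,P}; candidates ⊆ {M,V}.
T↔J: latent back-door arc(s) into T.
size 0: {}; under {} T still reaches {J,M} ∋ J.
size 1: {M}, {V}; under {M} T still reaches {J} ∋ J.
size 2: {M,V}; under {M,V} T still reaches {J} ∋ J.
T↔J cannot be blocked by any observed set — no back-door set.
No mediator lies on a directed T→…→J path.
Neither criterion identifies P(J|do(T)) in this graph.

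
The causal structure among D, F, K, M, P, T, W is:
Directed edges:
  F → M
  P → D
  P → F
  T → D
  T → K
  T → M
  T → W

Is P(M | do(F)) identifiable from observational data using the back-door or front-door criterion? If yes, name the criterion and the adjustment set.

P(M|do(F)): backdoor, adjust for ∅.

desc(F)\{F}={M}; candidates ⊆ {D,K,P,T,W}.
∅: F⊥M given ∅ in G with F→· removed — back-door holds.
P(M|do(F)) = P(M|F) — no adjustment needed.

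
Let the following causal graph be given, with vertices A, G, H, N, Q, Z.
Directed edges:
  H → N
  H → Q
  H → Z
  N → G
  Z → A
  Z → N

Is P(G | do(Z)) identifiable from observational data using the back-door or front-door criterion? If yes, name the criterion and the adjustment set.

desc(Z)\{Z}={A,G,N}; candidates ⊆ {H,Q}.
size 0: {}; under {} Z still reaches {G,H,N,Q} ∋ G.
{H}: Z⊥G given {H} in G with Z→· removed — back-door holds.
P(G|do(Z)) = Σ_{H} P(G|Z,H)·P(H).

P(G|do(Z)): backdoor, adjust for {H}.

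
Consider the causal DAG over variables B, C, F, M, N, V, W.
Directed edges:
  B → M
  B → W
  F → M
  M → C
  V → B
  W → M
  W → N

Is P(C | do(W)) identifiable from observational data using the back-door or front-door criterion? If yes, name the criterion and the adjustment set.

desc(W)\{W}={C,M,N}; candidates ⊆ {B,F,V}.
size 0: {}; under {} W still reaches {B,C,M,V} ∋ C.
{B}: W⊥C given {B} in G with W→· removed — back-door holds.
P(C|do(W)) = Σ_{B} P(C|W,B)·P(B).

P(C|do(W)): backdoor, adjust for {B}.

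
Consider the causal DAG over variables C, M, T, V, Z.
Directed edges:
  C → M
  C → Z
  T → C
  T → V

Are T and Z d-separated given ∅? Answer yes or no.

Bayes-Ball from T | ∅ reaches {C,M,V,Z}.
Z ∈ reach(T|∅) ⇒ T ⊥̸ Z | ∅.

No — T and Z are d-connected given ∅.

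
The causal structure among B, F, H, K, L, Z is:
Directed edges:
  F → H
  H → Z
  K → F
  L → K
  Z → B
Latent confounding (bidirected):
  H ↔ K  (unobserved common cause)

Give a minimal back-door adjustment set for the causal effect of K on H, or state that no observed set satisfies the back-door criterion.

desc(K)\{K}={B,F,H,Z}; candidates ⊆ {L}.
K↔H: latent back-door arc(s) into K.
size 0: {}; under {} K still reaches {B,H,L,Z} ∋ H.
size 1: {L}; under {L} K still reaches {B,H,Z} ∋ H.
K↔H cannot be blocked by any observed set — no back-door set.

K→H: no observed back-door set.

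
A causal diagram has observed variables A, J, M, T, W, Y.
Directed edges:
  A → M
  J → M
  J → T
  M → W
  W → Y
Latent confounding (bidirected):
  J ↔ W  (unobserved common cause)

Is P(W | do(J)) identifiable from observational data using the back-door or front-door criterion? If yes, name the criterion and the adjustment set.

P(W|do(J)): frontdoor, adjust for {M}.

desc(J)\{J}={M,T,W,Y}; candidates ⊆ {A}.
J↔W: latent back-door arc(s) into J.
size 0: {}; under {} J still reaches {W,Y} ∋ W.
size 1: {A}; under {A} J still reaches {W,Y} ∋ W.
J↔W cannot be blocked by any observed set — no back-door set.
{M}: (i) intercepts every directed J→W path; (ii) no back-door J→{M}; (iii) {J} blocks every back-door {M}→W. Front-door holds.
P(W|do(J)) = Σ_{M} P(M|J) Σ_{J'} P(W|M,J')P(J').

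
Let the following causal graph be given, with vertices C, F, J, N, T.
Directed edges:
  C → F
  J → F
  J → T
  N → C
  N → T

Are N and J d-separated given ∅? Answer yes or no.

Bayes-Ball from N | ∅ reaches {C,F,T}.
J ∉ reach(N|∅) ⇒ N ⊥ J | ∅.

Yes — N ⊥ J | ∅.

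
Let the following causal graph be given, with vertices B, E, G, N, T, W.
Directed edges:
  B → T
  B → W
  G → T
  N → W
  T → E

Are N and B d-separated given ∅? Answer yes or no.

Yes — N ⊥ B | ∅.

Bayes-Ball from N | ∅ reaches {W}.
B ∉ reach(N|∅) ⇒ N ⊥ B | ∅.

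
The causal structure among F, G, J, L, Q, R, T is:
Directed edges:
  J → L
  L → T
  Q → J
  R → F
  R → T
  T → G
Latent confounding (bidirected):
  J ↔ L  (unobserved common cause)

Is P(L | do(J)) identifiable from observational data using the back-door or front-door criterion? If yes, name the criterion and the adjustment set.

P(L|do(J)): not identifiable (no BD/FD set).

desc(J)\{J}={G,L,T}; candidates ⊆ {F,Q,R}.
J↔L: latent back-door arc(s) into J.
size 0: {}; under {} J still reaches {G,L,Q,T} ∋ L.
size 1: {F}, {Q}, {R}; under {F} J still reaches {G,L,Q,T} ∋ L.
size 2: {F,Q}, {F,R}, {Q,R}; under {F,Q} J still reaches {G,L,T} ∋ L.
J↔L cannot be blocked by any observed set — no back-door set.
No mediator lies on a directed J→…→L path.
Neither criterion identifies P(L|do(J)) in this graph.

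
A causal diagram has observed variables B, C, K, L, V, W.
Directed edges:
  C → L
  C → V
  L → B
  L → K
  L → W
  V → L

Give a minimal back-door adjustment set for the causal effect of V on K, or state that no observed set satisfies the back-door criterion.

desc(V)\{V}={B,K,L,W}; candidates ⊆ {C}.
size 0: {}; under {} V still reaches {B,C,K,L,W} ∋ K.
{C}: V⊥K given {C} in G with V→· removed — back-door holds.

V→K: minimal back-door set {C}.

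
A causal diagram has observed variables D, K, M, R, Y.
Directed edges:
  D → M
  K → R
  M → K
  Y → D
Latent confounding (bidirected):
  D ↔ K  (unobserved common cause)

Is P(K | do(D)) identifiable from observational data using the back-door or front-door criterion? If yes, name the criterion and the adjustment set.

P(K|do(D)): frontdoor, adjust for {M}.

desc(D)\{D}={K,M,R}; candidates ⊆ {Y}.
D↔K: latent back-door arc(s) into D.
size 0: {}; under {} D still reaches {K,R,Y} ∋ K.
size 1: {Y}; under {Y} D still reaches {K,R} ∋ K.
D↔K cannot be blocked by any observed set — no back-door set.
{M}: (i) intercepts every directed D→K path; (ii) no back-door D→{M}; (iii) {D} blocks every back-door {M}→K. Front-door holds.
P(K|do(D)) = Σ_{M} P(M|D) Σ_{D'} P(K|M,D')P(D').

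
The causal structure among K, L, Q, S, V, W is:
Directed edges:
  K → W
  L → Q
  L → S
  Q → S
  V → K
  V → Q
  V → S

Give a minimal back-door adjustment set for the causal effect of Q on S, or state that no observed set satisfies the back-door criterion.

Q→S: minimal back-door set {L, V}.

desc(Q)\{Q}={S}; candidates ⊆ {K,L,V,W}.
size 0: {}; under {} Q still reaches {K,L,S,V,W} ∋ S.
size 1: {K}, {L}, {V} …(+1); under {K} Q still reaches {L,S,V} ∋ S.
{L,V}: Q⊥S given {L,V} in G with Q→· removed — back-door holds.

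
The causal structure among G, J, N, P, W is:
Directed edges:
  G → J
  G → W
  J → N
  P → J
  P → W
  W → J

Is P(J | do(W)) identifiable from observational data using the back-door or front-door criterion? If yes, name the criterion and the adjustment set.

desc(W)\{W}={J,N}; candidates ⊆ {G,P}.
size 0: {}; under {} W still reaches {G,J,N,P} ∋ J.
size 1: {G}, {P}; under {G} W still reaches {J,N,P} ∋ J.
{G,P}: W⊥J given {G,P} in G with W→· removed — back-door holds.
P(J|do(W)) = Σ_{G,P} P(J|W,G,P)·P(G,P).

P(J|do(W)): backdoor, adjust for {G, P}.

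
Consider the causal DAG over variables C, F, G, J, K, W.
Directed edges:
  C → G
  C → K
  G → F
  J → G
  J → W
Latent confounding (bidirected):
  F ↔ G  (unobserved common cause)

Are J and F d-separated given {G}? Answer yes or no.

No — J and F are d-connected given {G}.

Bayes-Ball from J | {G} reaches {C,F,K,W}.
F ∈ reach(J|{G}) ⇒ J ⊥̸ F | {G}.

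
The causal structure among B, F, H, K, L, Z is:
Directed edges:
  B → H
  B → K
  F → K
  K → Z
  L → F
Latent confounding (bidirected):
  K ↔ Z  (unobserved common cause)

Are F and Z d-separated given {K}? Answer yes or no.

No — F and Z are d-connected given {K}.

Bayes-Ball from F | {K} reaches {B,H,L,Z}.
Z ∈ reach(F|{K}) ⇒ F ⊥̸ Z | {K}.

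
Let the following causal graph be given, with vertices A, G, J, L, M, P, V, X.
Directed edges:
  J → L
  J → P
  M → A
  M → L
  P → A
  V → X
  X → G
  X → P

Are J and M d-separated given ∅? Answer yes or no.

Yes — J ⊥ M | ∅.

Bayes-Ball from J | ∅ reaches {A,L,P}.
M ∉ reach(J|∅) ⇒ J ⊥ M | ∅.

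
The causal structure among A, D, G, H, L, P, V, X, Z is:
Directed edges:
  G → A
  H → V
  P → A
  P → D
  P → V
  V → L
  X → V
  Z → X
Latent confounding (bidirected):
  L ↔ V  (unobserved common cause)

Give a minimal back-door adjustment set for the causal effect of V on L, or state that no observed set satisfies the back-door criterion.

V→L: no observed back-door set.

desc(V)\{V}={L}; candidates ⊆ {A,D,G,H,P,X,Z}.
V↔L: latent back-door arc(s) into V.
size 0: {}; under {} V still reaches {A,D,H,L,P,X,Z} ∋ L.
size 1: {A}, {D}, {G} …(+4); under {A} V still reaches {D,G,H,L,P,X,Z} ∋ L.
size 2: {A,D}, {A,G}, {A,H} …(+18); under {A,D} V still reaches {G,H,L,P,X,Z} ∋ L.
V↔L cannot be blocked by any observed set — no back-door set.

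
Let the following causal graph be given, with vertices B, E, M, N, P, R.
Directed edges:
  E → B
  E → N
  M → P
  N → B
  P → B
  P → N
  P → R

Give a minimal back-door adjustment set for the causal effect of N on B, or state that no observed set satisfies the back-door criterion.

N→B: minimal back-door set {E, P}.

desc(N)\{N}={B}; candidates ⊆ {E,M,P,R}.
size 0: {}; under {} N still reaches {B,E,M,P,R} ∋ B.
size 1: {E}, {M}, {P} …(+1); under {E} N still reaches {B,M,P,R} ∋ B.
{E,P}: N⊥B given {E,P} in G with N→· removed — back-door holds.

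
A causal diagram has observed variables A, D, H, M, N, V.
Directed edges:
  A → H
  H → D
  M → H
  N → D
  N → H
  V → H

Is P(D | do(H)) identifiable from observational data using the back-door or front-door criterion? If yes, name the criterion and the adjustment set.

desc(H)\{H}={D}; candidates ⊆ {A,M,N,V}.
size 0: {}; under {} H still reaches {A,D,M,N,V} ∋ D.
{N}: H⊥D given {N} in G with H→· removed — back-door holds.
P(D|do(H)) = Σ_{N} P(D|H,N)·P(N).

P(D|do(H)): backdoor, adjust for {N}.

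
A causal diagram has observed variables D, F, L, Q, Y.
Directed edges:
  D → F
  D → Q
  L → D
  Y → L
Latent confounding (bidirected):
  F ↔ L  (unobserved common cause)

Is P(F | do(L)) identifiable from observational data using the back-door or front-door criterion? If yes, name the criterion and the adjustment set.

desc(L)\{L}={D,F,Q}; candidates ⊆ {Y}.
L↔F: latent back-door arc(s) into L.
size 0: {}; under {} L still reaches {F,Y} ∋ F.
size 1: {Y}; under {Y} L still reaches {F} ∋ F.
L↔F cannot be blocked by any observed set — no back-door set.
{D}: (i) intercepts every directed L→F path; (ii) no back-door L→{D}; (iii) {L} blocks every back-door {D}→F. Front-door holds.
P(F|do(L)) = Σ_{D} P(D|L) Σ_{L'} P(F|D,L')P(L').

P(F|do(L)): frontdoor, adjust for {D}.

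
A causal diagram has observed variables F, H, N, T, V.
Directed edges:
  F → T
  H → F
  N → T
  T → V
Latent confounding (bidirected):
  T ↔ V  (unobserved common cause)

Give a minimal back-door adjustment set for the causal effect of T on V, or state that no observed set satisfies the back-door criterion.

T→V: no observed back-door set.

desc(T)\{T}={V}; candidates ⊆ {F,H,N}.
T↔V: latent back-door arc(s) into T.
size 0: {}; under {} T still reaches {F,H,N,V} ∋ V.
size 1: {F}, {H}, {N}; under {F} T still reaches {N,V} ∋ V.
size 2: {F,H}, {F,N}, {H,N}; under {F,H} T still reaches {N,V} ∋ V.
T↔V cannot be blocked by any observed set — no back-door set.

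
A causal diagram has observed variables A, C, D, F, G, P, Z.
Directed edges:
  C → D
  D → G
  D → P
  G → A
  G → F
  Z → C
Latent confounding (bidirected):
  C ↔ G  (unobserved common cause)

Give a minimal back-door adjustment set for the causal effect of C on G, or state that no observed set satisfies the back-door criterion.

C→G: no observed back-door set.

desc(C)\{C}={A,D,F,G,P}; candidates ⊆ {Z}.
C↔G: latent back-door arc(s) into C.
size 0: {}; under {} C still reaches {A,F,G,Z} ∋ G.
size 1: {Z}; under {Z} C still reaches {A,F,G} ∋ G.
C↔G cannot be blocked by any observed set — no back-door set.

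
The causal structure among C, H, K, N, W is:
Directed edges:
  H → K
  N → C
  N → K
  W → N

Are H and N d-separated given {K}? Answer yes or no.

Bayes-Ball from H | {K} reaches {C,N,W}.
N ∈ reach(H|{K}) ⇒ H ⊥̸ N | {K}.

No — H and N are d-connected given {K}.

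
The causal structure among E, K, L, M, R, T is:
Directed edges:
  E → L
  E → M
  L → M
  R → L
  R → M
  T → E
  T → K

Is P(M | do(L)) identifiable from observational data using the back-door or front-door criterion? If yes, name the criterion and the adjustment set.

desc(L)\{L}={M}; candidates ⊆ {E,K,R,T}.
size 0: {}; under {} L still reaches {E,K,M,R,T} ∋ M.
size 1: {E}, {K}, {R} …(+1); under {E} L still reaches {M,R} ∋ M.
{E,R}: L⊥M given {E,R} in G with L→· removed — back-door holds.
P(M|do(L)) = Σ_{E,R} P(M|L,E,R)·P(E,R).

P(M|do(L)): backdoor, adjust for {E, R}.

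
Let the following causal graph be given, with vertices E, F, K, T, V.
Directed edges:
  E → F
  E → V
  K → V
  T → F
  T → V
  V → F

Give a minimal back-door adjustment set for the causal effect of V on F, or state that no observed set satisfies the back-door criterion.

desc(V)\{V}={F}; candidates ⊆ {E,K,T}.
size 0: {}; under {} V still reaches {E,F,K,T} ∋ F.
size 1: {E}, {K}, {T}; under {E} V still reaches {F,K,T} ∋ F.
{E,T}: V⊥F given {E,T} in G with V→· removed — back-door holds.

V→F: minimal back-door set {E, T}.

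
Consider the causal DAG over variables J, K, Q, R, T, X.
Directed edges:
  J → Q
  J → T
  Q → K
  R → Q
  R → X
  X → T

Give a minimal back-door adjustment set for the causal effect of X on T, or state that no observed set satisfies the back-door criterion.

desc(X)\{X}={T}; candidates ⊆ {J,K,Q,R}.
∅: X⊥T given ∅ in G with X→· removed — back-door holds.

X→T: minimal back-door set ∅.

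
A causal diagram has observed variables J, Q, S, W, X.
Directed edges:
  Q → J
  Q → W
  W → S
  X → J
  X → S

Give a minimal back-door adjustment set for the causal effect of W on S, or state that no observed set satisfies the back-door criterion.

desc(W)\{W}={S}; candidates ⊆ {J,Q,X}.
∅: W⊥S given ∅ in G with W→· removed — back-door holds.

W→S: minimal back-door set ∅.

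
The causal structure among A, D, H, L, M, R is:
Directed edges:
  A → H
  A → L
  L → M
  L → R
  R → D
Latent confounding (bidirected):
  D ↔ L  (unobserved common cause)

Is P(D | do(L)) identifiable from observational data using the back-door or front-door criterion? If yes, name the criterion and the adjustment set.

P(D|do(L)): frontdoor, adjust for {R}.

desc(L)\{L}={D,M,R}; candidates ⊆ {A,H}.
L↔D: latent back-door arc(s) into L.
size 0: {}; under {} L still reaches {A,D,H} ∋ D.
size 1: {A}, {H}; under {A} L still reaches {D} ∋ D.
size 2: {A,H}; under {A,H} L still reaches {D} ∋ D.
L↔D cannot be blocked by any observed set — no back-door set.
{R}: (i) intercepts every directed L→D path; (ii) no back-door L→{R}; (iii) {L} blocks every back-door {R}→D. Front-door holds.
P(D|do(L)) = Σ_{R} P(R|L) Σ_{L'} P(D|R,L')P(L').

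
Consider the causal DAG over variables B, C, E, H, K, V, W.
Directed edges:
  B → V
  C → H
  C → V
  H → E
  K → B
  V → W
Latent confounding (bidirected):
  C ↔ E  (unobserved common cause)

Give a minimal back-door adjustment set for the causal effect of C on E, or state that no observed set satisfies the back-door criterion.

desc(C)\{C}={E,H,V,W}; candidates ⊆ {B,K}.
C↔E: latent back-door arc(s) into C.
size 0: {}; under {} C still reaches {E} ∋ E.
size 1: {B}, {K}; under {B} C still reaches {E} ∋ E.
size 2: {B,K}; under {B,K} C still reaches {E} ∋ E.
C↔E cannot be blocked by any observed set — no back-door set.

C→E: no observed back-door set.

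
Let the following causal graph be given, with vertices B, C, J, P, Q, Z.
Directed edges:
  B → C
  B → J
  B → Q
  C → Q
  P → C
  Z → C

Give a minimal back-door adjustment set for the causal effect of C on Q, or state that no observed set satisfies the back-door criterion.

desc(C)\{C}={Q}; candidates ⊆ {B,J,P,Z}.
size 0: {}; under {} C still reaches {B,J,P,Q,Z} ∋ Q.
{B}: C⊥Q given {B} in G with C→· removed — back-door holds.

C→Q: minimal back-door set {B}.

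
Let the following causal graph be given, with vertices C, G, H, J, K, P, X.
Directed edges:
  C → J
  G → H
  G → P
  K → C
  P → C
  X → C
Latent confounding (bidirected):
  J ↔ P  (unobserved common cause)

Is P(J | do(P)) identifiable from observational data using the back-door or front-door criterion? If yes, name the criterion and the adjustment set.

desc(P)\{P}={C,J}; candidates ⊆ {G,H,K,X}.
P↔J: latent back-door arc(s) into P.
size 0: {}; under {} P still reaches {G,H,J} ∋ J.
size 1: {G}, {H}, {K} …(+1); under {G} P still reaches {J} ∋ J.
size 2: {G,H}, {G,K}, {G,X} …(+3); under {G,H} P still reaches {J} ∋ J.
P↔J cannot be blocked by any observed set — no back-door set.
{C}: (i) intercepts every directed P→J path; (ii) no back-door P→{C}; (iii) {P} blocks every back-door {C}→J. Front-door holds.
P(J|do(P)) = Σ_{C} P(C|P) Σ_{P'} P(J|C,P')P(P').

P(J|do(P)): frontdoor, adjust for {C}.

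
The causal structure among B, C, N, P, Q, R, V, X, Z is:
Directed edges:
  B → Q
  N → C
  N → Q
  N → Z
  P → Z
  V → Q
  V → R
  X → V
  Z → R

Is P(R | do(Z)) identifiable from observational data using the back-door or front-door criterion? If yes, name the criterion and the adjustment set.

desc(Z)\{Z}={R}; candidates ⊆ {B,C,N,P,Q,V,X}.
∅: Z⊥R given ∅ in G with Z→· removed — back-door holds.
P(R|do(Z)) = P(R|Z) — no adjustment needed.

P(R|do(Z)): backdoor, adjust for ∅.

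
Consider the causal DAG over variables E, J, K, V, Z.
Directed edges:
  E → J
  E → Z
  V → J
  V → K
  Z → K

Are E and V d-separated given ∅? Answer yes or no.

Yes — E ⊥ V | ∅.

Bayes-Ball from E | ∅ reaches {J,K,Z}.
V ∉ reach(E|∅) ⇒ E ⊥ V | ∅.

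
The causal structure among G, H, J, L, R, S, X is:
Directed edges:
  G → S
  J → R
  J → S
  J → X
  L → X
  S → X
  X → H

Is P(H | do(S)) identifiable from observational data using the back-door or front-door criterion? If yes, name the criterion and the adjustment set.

P(H|do(S)): backdoor, adjust for {J}.

desc(S)\{S}={H,X}; candidates ⊆ {G,J,L,R}.
size 0: {}; under {} S still reaches {G,H,J,R,X} ∋ H.
{J}: S⊥H given {J} in G with S→· removed — back-door holds.
P(H|do(S)) = Σ_{J} P(H|S,J)·P(J).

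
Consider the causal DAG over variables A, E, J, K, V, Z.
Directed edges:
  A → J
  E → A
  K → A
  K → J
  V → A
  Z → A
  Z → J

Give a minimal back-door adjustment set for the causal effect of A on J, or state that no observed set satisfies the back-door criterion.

desc(A)\{A}={J}; candidates ⊆ {E,K,V,Z}.
size 0: {}; under {} A still reaches {E,J,K,V,Z} ∋ J.
size 1: {E}, {K}, {V} …(+1); under {E} A still reaches {J,K,V,Z} ∋ J.
{K,Z}: A⊥J given {K,Z} in G with A→· removed — back-door holds.

A→J: minimal back-door set {K, Z}.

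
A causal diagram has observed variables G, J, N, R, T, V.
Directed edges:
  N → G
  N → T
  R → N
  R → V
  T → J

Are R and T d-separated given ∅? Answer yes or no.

No — R and T are d-connected given ∅.

Bayes-Ball from R | ∅ reaches {G,J,N,T,V}.
T ∈ reach(R|∅) ⇒ R ⊥̸ T | ∅.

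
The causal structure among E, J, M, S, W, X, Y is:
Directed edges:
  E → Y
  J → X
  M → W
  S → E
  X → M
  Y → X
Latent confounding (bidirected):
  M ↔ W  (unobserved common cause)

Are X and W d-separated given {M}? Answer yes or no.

No — X and W are d-connected given {M}.

Bayes-Ball from X | {M} reaches {E,J,S,W,Y}.
W ∈ reach(X|{M}) ⇒ X ⊥̸ W | {M}.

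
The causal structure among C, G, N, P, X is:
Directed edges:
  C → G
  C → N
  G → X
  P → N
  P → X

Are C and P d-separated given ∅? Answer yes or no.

Bayes-Ball from C | ∅ reaches {G,N,X}.
P ∉ reach(C|∅) ⇒ C ⊥ P | ∅.

Yes — C ⊥ P | ∅.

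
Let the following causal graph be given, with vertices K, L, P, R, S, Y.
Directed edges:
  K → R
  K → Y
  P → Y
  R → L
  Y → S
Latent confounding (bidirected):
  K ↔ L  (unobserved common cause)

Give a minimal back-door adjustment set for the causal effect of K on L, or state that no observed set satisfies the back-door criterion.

desc(K)\{K}={L,R,S,Y}; candidates ⊆ {P}.
K↔L: latent back-door arc(s) into K.
size 0: {}; under {} K still reaches {L} ∋ L.
size 1: {P}; under {P} K still reaches {L} ∋ L.
K↔L cannot be blocked by any observed set — no back-door set.

K→L: no observed back-door set.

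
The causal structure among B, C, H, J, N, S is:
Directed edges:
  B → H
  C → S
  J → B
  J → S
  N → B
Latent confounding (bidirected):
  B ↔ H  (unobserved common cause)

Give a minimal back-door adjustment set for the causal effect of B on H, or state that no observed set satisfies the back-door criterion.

B→H: no observed back-door set.

desc(B)\{B}={H}; candidates ⊆ {C,J,N,S}.
B↔H: latent back-door arc(s) into B.
size 0: {}; under {} B still reaches {H,J,N,S} ∋ H.
size 1: {C}, {J}, {N} …(+1); under {C} B still reaches {H,J,N,S} ∋ H.
size 2: {C,J}, {C,N}, {C,S} …(+3); under {C,J} B still reaches {H,N} ∋ H.
B↔H cannot be blocked by any observed set — no back-door set.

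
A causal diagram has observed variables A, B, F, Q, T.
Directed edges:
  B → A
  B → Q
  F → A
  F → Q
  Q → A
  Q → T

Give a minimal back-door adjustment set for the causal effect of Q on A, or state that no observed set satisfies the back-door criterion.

desc(Q)\{Q}={A,T}; candidates ⊆ {B,F}.
size 0: {}; under {} Q still reaches {A,B,F} ∋ A.
size 1: {B}, {F}; under {B} Q still reaches {A,F} ∋ A.
{B,F}: Q⊥A given {B,F} in G with Q→· removed — back-door holds.

Q→A: minimal back-door set {B, F}.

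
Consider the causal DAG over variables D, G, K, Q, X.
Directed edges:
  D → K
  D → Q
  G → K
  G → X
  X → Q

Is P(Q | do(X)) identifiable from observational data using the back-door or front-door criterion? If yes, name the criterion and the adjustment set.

desc(X)\{X}={Q}; candidates ⊆ {D,G,K}.
∅: X⊥Q given ∅ in G with X→· removed — back-door holds.
P(Q|do(X)) = P(Q|X) — no adjustment needed.

P(Q|do(X)): backdoor, adjust for ∅.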